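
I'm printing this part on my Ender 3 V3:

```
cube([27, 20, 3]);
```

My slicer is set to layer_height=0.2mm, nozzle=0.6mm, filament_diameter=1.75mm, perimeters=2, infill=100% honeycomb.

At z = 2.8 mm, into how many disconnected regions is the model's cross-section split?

At z = 2.8 mm: the 27×20 cube contributes its full rectangle. The result has 1 disconnected region.

1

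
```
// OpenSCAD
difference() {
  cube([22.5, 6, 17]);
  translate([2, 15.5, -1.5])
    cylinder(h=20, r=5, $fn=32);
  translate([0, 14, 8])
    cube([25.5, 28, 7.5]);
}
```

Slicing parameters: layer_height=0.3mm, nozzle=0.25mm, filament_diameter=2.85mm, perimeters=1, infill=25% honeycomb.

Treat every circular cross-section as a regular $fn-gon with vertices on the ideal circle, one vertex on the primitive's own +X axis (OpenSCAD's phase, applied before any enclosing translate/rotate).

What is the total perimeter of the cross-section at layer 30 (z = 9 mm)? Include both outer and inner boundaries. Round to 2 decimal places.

57.00 mm

At z = 9 mm: the cube (footprint 22.5×6) is included at this height (perimeter 57.00 mm); the cylinder at (2, 15.5): section is a regular 32-gon, circumradius r=5 (perimeter = 2·32·5.000·sin(180°/32) = 31.37 mm); the 25.5×28 cube at (0, 14) contributes its full rectangle (perimeter 107.00 mm); Taking the first minus the rest: starting from the 22.5×6 cube, the r=5 cylinder at (2, 15.5) misses the remaining region (no effect); the 25.5×28 cube at (0, 14) misses the remaining region (no effect) — boundary = 57.00 mm. Overall, the cross-section is a single solid region. Total boundary length (outer) = 57.00 mm.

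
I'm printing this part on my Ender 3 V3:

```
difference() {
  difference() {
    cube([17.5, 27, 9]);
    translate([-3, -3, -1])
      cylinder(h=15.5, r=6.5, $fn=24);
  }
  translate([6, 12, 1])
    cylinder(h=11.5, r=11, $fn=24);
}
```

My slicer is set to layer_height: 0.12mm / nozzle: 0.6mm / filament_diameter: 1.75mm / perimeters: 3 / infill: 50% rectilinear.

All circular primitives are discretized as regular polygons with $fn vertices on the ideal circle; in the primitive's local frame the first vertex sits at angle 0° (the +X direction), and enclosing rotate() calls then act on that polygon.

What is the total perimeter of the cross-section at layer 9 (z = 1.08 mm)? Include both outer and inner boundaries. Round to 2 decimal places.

116.39 mm

At z = 1.08 mm: the cube is present — its section is the full 17.5×27 rectangle (perimeter 89.00 mm); the r=6.5 cylinder at (-3, -3) contributes a regular 24-gon of circumradius 6.5 (perimeter = 2·24·6.500·sin(180°/24) = 40.72 mm); Taking the first minus the rest: starting from the 17.5×27 cube, the r=6.5 cylinder at (-3, -3) partially overlaps it — only the 4.48 mm² overlap (of its 131.22 mm²) is removed, clipping the outline — boundary = 87.47 mm; the r=11 cylinder at (6, 12) gives a regular 24-gon of circumradius 11 (constant along its height) (perimeter = 2·24·11.000·sin(180°/24) = 68.92 mm); Taking the first minus the rest: starting from the result so far, the r=11 cylinder at (6, 12) partially overlaps it — only the 312.27 mm² overlap (of its 375.81 mm²) is removed, clipping the outline — boundary = 116.39 mm. Overall, the cross-section is a single solid region. Total boundary length (outer) = 116.39 mm.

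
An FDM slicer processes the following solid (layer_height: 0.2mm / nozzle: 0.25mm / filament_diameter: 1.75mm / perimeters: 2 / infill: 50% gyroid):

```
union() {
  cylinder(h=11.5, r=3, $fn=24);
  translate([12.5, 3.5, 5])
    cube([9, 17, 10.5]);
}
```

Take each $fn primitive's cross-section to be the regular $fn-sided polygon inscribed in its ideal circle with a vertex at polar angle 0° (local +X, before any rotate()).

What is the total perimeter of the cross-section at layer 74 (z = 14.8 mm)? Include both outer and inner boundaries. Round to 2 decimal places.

At z = 14.8 mm: the cylinder is absent (z outside [0, 11.5]); the cube at (12.5, 3.5) (footprint 9×17) is included at this height (perimeter 52.00 mm); Taking the union: only the 9×17 cube at (12.5, 3.5) is present, so the union is just that shape — boundary = 52.00 mm. Overall, the cross-section is a single solid region. Total boundary length (outer) = 52.00 mm.

52.00 mm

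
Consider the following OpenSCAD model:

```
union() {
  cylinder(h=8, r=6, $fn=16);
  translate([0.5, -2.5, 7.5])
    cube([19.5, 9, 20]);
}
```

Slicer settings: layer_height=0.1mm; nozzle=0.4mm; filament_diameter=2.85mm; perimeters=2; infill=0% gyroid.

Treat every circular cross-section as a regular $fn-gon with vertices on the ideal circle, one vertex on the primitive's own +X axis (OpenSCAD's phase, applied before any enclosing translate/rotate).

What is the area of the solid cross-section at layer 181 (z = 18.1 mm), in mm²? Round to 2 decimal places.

175.50 mm²

At z = 18.1 mm: the cylinder does not reach this height (z outside [0, 8]); the cube at (0.5, -2.5) is present — its section is the full 19.5×9 rectangle (area 175.50 mm²); Merging all regions: only the 19.5×9 cube at (0.5, -2.5) is present, so the union is just that shape — area = 175.50 mm². Overall, the cross-section is a single solid region. Net area = 175.50 mm².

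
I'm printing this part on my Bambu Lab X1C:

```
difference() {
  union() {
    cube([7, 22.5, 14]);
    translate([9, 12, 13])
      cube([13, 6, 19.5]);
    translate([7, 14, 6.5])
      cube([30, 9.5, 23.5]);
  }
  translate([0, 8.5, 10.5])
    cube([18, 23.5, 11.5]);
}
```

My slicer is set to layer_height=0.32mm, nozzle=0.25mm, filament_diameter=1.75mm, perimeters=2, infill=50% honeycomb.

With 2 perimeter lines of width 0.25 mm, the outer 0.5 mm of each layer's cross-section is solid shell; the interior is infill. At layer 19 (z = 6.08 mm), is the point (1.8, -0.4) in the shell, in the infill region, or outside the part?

At z = 6.08 mm: the cube (footprint 7×22.5) is included at this height; the cube at (9, 12) is absent (z outside [13, 32.5]); the cube at (7, 14) is not intersected at this z (z outside [6.5, 30]); Merging all regions: only the 7×22.5 cube is present, so the union is just that shape — 1 connected region; the cube at (0, 8.5) is absent (z outside [10.5, 22]); Subtracting the remaining from the first: none of the subtracted shapes is present at this height, so that combined region is unchanged — 1 connected region. Overall, the cross-section is a single solid region. The nearest boundary edge runs (0.00, 0.00)→(7.00, 0.00); distance from the point to it = 0.40 mm. The point is not inside any of the regions above, so it lies outside the cross-section (0.40 mm from the nearest boundary).

outside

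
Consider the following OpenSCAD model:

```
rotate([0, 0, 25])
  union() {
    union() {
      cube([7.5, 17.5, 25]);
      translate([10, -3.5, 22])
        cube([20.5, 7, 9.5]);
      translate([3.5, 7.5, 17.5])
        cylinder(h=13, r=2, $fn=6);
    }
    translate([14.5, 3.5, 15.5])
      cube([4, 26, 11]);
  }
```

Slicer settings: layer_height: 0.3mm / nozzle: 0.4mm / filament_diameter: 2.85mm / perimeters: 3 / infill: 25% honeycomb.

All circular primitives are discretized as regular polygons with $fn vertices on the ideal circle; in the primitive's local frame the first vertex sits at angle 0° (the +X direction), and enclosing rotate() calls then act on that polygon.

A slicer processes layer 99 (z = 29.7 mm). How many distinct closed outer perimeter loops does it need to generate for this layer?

2

At z = 29.7 mm: the cube is absent (z outside [0, 25]); the cube at (10, -3.5) is present — its section is the full 20.5×7 rectangle; the r=2 cylinder at (3.5, 7.5) gives a regular 6-gon of circumradius 2 (constant along its height); Combining (union): the 2 present regions are separate (no shared area or edge), so areas and boundary lengths simply add and each stays a separate island — 2 connected regions; the cube at (14.5, 3.5) does not reach this height (z outside [15.5, 26.5]); Taking the union: only the result so far is present, so the union is just that shape — 2 connected regions; (rotated 25° about Z; rotation is an isometry so areas/perimeters/island counts are preserved). The result has 2 disconnected regions.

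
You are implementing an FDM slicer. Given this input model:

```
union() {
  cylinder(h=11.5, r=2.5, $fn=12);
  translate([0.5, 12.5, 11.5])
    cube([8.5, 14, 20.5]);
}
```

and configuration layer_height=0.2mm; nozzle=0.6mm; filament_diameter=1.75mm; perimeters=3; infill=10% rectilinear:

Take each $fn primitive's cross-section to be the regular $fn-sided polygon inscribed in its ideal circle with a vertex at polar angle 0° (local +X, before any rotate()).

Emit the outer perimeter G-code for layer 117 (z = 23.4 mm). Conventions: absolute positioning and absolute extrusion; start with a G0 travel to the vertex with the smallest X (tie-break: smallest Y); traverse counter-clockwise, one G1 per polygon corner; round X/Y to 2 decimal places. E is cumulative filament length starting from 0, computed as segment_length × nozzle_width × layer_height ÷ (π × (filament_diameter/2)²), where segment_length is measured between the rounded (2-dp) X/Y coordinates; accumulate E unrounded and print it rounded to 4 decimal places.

G0 X0.50 Y12.50 Z23.40
G1 X9.00 Y12.50 E0.4241
G1 X9.00 Y26.50 E1.1225
G1 X0.50 Y26.50 E1.5466
G1 X0.50 Y12.50 E2.2451

At z = 23.4 mm: the cylinder does not reach this height (z outside [0, 11.5]); the cube at (0.5, 12.5) (footprint 8.5×14) is included at this height; Combining (union): only the 8.5×14 cube at (0.5, 12.5) is present, so the union is just that shape — 1 connected region. The outline is a single polygon with 4 vertices. Extrusion per mm of travel: 0.6 × 0.2 / (π × 0.875²) = 0.049890. Accumulating E over each segment gives final E = 2.2451.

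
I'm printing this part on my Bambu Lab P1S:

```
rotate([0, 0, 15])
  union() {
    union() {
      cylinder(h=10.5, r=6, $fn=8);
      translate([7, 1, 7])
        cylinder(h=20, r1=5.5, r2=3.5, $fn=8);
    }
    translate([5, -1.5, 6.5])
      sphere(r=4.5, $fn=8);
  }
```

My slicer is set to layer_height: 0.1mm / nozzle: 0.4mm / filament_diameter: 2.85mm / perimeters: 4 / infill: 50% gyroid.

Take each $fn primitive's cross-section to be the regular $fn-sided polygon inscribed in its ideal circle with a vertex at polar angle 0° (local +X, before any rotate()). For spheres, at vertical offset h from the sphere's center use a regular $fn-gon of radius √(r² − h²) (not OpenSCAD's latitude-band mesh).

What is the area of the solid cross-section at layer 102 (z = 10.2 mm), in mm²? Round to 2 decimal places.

159.00 mm²

At z = 10.2 mm: the r=6 cylinder contributes a regular 8-gon of circumradius 6 (area = (8/2)·6.000²·sin(360°/8) = 101.82 mm²); the cone at (7, 1) contributes a regular 8-gon of circumradius 5.180 (interpolated between r1=5.5 and r2=3.5 at t=0.160) (area = (8/2)·5.180²·sin(360°/8) = 75.89 mm²); Taking the union: the regions partially overlap — summed areas 177.72 mm² minus the doubly-counted overlap 19.35 mm² gives 158.37 mm² — area = 158.37 mm²; the r=4.5 sphere at (5, -1.5) contributes a regular 8-gon of circumradius √(4.5²−3.7²) = 2.561 (area = (8/2)·2.561²·sin(360°/8) = 18.55 mm²); Taking the union: the regions partially overlap — summed areas 176.92 mm² minus the doubly-counted overlap 17.93 mm² gives 159.00 mm² — area = 159.00 mm²; (rotated 15° about Z; rotation is an isometry so areas/perimeters/island counts are preserved). Overall, the cross-section is a single solid region. Net area = 159.00 mm².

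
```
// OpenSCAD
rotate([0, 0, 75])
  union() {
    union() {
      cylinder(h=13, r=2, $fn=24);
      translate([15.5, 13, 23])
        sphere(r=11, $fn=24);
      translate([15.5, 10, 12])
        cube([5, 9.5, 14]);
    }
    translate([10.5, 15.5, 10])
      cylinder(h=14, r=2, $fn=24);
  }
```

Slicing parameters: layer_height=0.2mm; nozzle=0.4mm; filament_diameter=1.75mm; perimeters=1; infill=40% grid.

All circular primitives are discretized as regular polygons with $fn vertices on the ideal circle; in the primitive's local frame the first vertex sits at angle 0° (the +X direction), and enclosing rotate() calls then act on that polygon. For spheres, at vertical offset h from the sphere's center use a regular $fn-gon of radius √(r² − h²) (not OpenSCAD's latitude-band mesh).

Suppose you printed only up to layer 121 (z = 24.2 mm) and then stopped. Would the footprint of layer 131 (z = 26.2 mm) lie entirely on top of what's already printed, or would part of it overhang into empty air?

Compare the two slices. At z = 24.2: the cylinder does not reach this height (z outside [0, 13]); the r=11 sphere at (15.5, 13) contributes a regular 24-gon of circumradius √(11²−1.2²) = 10.934 (area = (24/2)·10.934²·sin(360°/24) = 371.33 mm²); the cube at (15.5, 10) (footprint 5×9.5) is included at this height (area 47.50 mm²); Combining (union): the 5×9.5 cube at (15.5, 10) lies entirely inside the r=11 sphere at (15.5, 13), so the union is just the r=11 sphere at (15.5, 13) — area = 371.33 mm²; the cylinder at (10.5, 15.5) is absent (z outside [10, 24]); Combining (union): only the result so far is present, so the union is just that shape — area = 371.33 mm²; (whole slice rotated 75° about Z — lengths, areas and connectivity unchanged). At z = 26.2: the cylinder is not intersected at this z (z outside [0, 13]); the r=11 sphere at (15.5, 13) slices to a regular 24-gon of circumradius 10.524 (√(r²−h²) with h=3.2 from center) (area = (24/2)·10.524²·sin(360°/24) = 344.00 mm²); the cube at (15.5, 10) is not intersected at this z (z outside [12, 26]); Merging all regions: only the r=11 sphere at (15.5, 13) is present, so the union is just that shape — area = 344.00 mm²; the cylinder at (10.5, 15.5) is not intersected at this z (z outside [10, 24]); Merging all regions: only that combined region is present, so the union is just that shape — area = 344.00 mm²; (whole slice rotated 75° about Z — lengths, areas and connectivity unchanged). Checking containment: the cross-section at z = 26.2 is a subset of the cross-section at z = 24.2.

entirely on top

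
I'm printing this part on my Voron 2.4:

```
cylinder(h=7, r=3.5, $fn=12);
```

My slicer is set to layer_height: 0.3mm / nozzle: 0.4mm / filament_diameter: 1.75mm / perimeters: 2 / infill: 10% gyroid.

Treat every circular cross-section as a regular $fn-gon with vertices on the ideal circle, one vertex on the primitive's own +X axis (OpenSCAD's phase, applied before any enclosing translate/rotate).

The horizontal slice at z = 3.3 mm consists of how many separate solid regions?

At z = 3.3 mm: the r=3.5 cylinder gives a regular 12-gon of circumradius 3.5 (constant along its height). The result has 1 disconnected region.

1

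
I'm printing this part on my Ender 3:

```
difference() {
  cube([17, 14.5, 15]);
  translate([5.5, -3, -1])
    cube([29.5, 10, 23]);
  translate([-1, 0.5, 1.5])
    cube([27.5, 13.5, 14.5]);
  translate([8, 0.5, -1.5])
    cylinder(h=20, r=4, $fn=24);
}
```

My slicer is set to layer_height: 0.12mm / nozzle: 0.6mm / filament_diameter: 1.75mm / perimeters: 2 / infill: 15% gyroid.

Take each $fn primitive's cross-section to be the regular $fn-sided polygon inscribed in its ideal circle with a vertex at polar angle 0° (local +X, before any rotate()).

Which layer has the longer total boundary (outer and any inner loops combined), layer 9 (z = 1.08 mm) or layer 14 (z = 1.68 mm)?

layer 9 (z = 1.08 mm)

Layer 9 (z = 1.08): the cube (footprint 17×14.5) is included at this height (perimeter 63.00 mm); the 29.5×10 cube at (5.5, -3) contributes its full rectangle (perimeter 79.00 mm); the cube at (-1, 0.5) is not intersected at this z (z outside [1.5, 16]); the cylinder at (8, 0.5): section is a regular 24-gon, circumradius r=4 (perimeter = 2·24·4.000·sin(180°/24) = 25.06 mm); After the difference (first − rest): starting from the 17×14.5 cube, the 29.5×10 cube at (5.5, -3) partially overlaps it — only the 80.50 mm² overlap (of its 295.00 mm²) is removed, clipping the outline; the r=4 cylinder at (8, 0.5) partially overlaps it — only the 3.92 mm² overlap (of its 49.69 mm²) is removed, clipping the outline — boundary = 62.04 mm. So its perimeter = 62.04 mm. Layer 14 (z = 1.68): the 17×14.5 cube contributes its full rectangle (perimeter 63.00 mm); the cube at (5.5, -3) is present — its section is the full 29.5×10 rectangle (perimeter 79.00 mm); the cube at (-1, 0.5) is present — its section is the full 27.5×13.5 rectangle (perimeter 82.00 mm); the r=4 cylinder at (8, 0.5) gives a regular 24-gon of circumradius 4 (constant along its height) (perimeter = 2·24·4.000·sin(180°/24) = 25.06 mm); Subtracting the remaining from the first: starting from the 17×14.5 cube, the 29.5×10 cube at (5.5, -3) partially overlaps it — only the 80.50 mm² overlap (of its 295.00 mm²) is removed, clipping the outline; the 27.5×13.5 cube at (-1, 0.5) partially overlaps it — only the 154.75 mm² overlap (of its 371.25 mm²) is removed, clipping the outline; the r=4 cylinder at (8, 0.5) partially overlaps it — only the 0.73 mm² overlap (of its 49.69 mm²) is removed, clipping the outline — boundary = 44.07 mm. So its perimeter = 44.07 mm. Layer 9 is larger (62.04 vs 44.07 mm).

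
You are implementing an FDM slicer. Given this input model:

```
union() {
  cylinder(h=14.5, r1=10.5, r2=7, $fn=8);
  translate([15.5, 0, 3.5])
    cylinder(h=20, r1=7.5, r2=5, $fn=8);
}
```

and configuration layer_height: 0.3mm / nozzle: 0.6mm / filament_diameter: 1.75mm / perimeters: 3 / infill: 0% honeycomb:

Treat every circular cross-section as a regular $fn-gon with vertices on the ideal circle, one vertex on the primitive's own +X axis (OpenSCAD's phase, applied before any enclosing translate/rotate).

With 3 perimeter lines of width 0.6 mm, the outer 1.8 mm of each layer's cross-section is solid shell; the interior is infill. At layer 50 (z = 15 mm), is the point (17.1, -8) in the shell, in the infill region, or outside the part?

outside

At z = 15 mm: the cone is not intersected at this z (z outside [0, 14.5]); the cone at (15.5, 0): at t=0.575 of its height the radius interpolates to r₁+(r₂−r₁)t = 6.062, giving a regular 8-gon of that circumradius; Merging all regions: only the cone at (15.5, 0) is present, so the union is just that shape — 1 connected region. Overall, the cross-section is a single solid region. The nearest boundary edge runs (15.50, -6.06)→(19.79, -4.29); distance from the point to it = 2.40 mm. The point is not inside any of the regions above, so it lies outside the cross-section (2.40 mm from the nearest boundary).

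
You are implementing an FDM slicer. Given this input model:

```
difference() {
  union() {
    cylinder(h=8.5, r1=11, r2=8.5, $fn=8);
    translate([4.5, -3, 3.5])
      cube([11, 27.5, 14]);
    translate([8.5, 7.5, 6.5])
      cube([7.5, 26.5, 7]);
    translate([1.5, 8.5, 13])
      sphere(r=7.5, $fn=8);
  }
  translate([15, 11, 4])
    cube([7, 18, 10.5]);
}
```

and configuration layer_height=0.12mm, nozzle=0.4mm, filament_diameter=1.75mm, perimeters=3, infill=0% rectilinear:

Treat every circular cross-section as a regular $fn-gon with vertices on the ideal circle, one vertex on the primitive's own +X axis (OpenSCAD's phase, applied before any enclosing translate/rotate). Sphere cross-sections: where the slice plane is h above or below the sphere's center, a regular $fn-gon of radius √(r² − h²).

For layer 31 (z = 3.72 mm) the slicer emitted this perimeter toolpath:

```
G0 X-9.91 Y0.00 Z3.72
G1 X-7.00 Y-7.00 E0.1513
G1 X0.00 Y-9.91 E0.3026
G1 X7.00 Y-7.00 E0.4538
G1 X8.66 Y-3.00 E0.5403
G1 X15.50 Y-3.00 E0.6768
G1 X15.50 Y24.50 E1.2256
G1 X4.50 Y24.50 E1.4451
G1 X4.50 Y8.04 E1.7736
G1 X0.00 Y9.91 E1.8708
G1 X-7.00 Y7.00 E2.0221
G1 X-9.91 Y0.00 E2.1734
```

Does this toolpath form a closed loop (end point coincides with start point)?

yes

Start point (G0): (-9.91, 0.00). End point (last G1): the path returns to the start — closed.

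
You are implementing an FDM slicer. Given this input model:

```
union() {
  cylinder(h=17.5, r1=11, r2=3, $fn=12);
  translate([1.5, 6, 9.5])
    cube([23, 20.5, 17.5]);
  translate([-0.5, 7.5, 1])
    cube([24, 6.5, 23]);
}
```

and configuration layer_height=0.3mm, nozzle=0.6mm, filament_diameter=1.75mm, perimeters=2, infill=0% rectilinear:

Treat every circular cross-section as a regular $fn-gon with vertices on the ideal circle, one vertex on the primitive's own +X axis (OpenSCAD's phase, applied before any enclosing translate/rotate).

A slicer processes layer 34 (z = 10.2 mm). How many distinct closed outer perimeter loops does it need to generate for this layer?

2

At z = 10.2 mm: the cone contributes a regular 12-gon of circumradius 6.337 (interpolated between r1=11 and r2=3 at t=0.583); the cube at (1.5, 6) is present — its section is the full 23×20.5 rectangle; the cube at (-0.5, 7.5) is present — its section is the full 24×6.5 rectangle; Combining (union): the regions partially overlap (shared area 143.00 mm²), so overlapping operands fuse into one piece — 2 connected regions. The result has 2 disconnected regions.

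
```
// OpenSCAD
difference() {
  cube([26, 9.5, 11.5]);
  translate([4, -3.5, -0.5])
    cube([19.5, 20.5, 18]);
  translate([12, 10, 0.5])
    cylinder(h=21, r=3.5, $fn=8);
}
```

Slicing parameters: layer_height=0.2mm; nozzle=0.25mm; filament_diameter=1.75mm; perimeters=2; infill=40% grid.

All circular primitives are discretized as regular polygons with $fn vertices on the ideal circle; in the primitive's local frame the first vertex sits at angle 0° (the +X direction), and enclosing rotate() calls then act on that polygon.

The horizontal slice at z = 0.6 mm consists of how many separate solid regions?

At z = 0.6 mm: the cube is present — its section is the full 26×9.5 rectangle; the cube at (4, -3.5) (footprint 19.5×20.5) is included at this height; the r=3.5 cylinder at (12, 10) gives a regular 8-gon of circumradius 3.5 (constant along its height); After the difference (first − rest): starting from the 26×9.5 cube, the 19.5×20.5 cube at (4, -3.5) partially overlaps it — only the 185.25 mm² overlap (of its 399.75 mm²) is removed, clipping the outline; the r=3.5 cylinder at (12, 10) misses the remaining region (no effect) — 2 connected regions. The result has 2 disconnected regions.

2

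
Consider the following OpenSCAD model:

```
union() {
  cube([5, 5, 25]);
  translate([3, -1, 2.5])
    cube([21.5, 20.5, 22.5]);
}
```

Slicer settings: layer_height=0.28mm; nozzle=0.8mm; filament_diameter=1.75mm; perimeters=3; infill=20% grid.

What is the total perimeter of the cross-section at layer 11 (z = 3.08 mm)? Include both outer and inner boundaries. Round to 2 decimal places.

90.00 mm

At z = 3.08 mm: the 5×5 cube contributes its full rectangle (perimeter 20.00 mm); the cube at (3, -1) (footprint 21.5×20.5) is included at this height (perimeter 84.00 mm); Combining (union): the regions partially overlap (shared area 10.00 mm²), so the edge portions inside another operand are dropped and the merged outline is re-measured after clipping — boundary = 90.00 mm. Overall, the cross-section is a single solid region. Total boundary length (outer) = 90.00 mm.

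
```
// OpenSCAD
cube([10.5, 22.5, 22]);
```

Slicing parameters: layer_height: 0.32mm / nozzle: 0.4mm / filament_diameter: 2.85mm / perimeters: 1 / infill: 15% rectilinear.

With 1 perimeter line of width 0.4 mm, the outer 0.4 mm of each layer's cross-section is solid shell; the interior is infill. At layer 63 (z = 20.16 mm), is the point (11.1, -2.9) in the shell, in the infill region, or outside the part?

outside

At z = 20.16 mm: the 10.5×22.5 cube contributes its full rectangle. Overall, the cross-section is a single solid region. The nearest boundary edge runs (0.00, 0.00)→(10.50, 0.00); distance from the point to it = 2.96 mm. The point is not inside any of the regions above, so it lies outside the cross-section (2.96 mm from the nearest boundary).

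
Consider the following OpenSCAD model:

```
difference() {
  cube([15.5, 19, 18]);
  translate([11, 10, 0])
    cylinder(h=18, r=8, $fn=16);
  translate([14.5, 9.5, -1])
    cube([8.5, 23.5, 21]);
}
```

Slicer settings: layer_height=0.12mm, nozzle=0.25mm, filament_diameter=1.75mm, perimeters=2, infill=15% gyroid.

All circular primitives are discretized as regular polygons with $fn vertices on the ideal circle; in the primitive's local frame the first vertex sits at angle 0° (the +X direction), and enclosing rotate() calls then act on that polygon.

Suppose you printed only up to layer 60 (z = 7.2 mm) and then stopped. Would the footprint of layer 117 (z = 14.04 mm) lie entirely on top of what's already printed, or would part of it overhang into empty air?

Compare the two slices. At z = 7.2: the cube is present — its section is the full 15.5×19 rectangle (area 294.50 mm²); the cylinder at (11, 10): section is a regular 16-gon, circumradius r=8 (area = (16/2)·8.000²·sin(360°/16) = 195.93 mm²); the cube at (14.5, 9.5) is present — its section is the full 8.5×23.5 rectangle (area 199.75 mm²); Subtracting the remaining from the first: starting from the 15.5×19 cube (294.50 mm²), the r=8 cylinder at (11, 10) partially overlaps it — only the 164.97 mm² overlap (of its 195.93 mm²) is removed, clipping the outline; the 8.5×23.5 cube at (14.5, 9.5) partially overlaps it — only the 2.24 mm² overlap (of its 199.75 mm²) is removed, clipping the outline — area = 127.30 mm². At z = 14.04: the 15.5×19 cube contributes its full rectangle (area 294.50 mm²); the r=8 cylinder at (11, 10) gives a regular 16-gon of circumradius 8 (constant along its height) (area = (16/2)·8.000²·sin(360°/16) = 195.93 mm²); the 8.5×23.5 cube at (14.5, 9.5) contributes its full rectangle (area 199.75 mm²); Taking the first minus the rest: starting from the 15.5×19 cube (294.50 mm²), the r=8 cylinder at (11, 10) partially overlaps it — only the 164.97 mm² overlap (of its 195.93 mm²) is removed, clipping the outline; the 8.5×23.5 cube at (14.5, 9.5) partially overlaps it — only the 2.24 mm² overlap (of its 199.75 mm²) is removed, clipping the outline — area = 127.30 mm². Checking containment: the cross-section at z = 14.04 is a subset of the cross-section at z = 7.2.

entirely on top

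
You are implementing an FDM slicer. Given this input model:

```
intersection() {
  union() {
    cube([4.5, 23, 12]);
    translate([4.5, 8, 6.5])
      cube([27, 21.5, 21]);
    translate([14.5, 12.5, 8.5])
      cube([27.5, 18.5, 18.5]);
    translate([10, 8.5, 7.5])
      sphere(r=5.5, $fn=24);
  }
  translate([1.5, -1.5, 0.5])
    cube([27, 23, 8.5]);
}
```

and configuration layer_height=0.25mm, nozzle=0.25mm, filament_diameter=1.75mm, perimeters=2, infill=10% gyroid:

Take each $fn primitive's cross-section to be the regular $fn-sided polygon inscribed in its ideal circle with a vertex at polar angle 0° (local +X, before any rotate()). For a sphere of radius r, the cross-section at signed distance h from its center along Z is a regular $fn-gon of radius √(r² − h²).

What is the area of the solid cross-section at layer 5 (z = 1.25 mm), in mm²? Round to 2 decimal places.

64.50 mm²

At z = 1.25 mm: the cube (footprint 4.5×23) is included at this height (area 103.50 mm²); the cube at (4.5, 8) is not intersected at this z (z outside [6.5, 27.5]); the cube at (14.5, 12.5) does not reach this height (z outside [8.5, 27]); the sphere at (10, 8.5) is absent (|z−center|=6.250 > r=5.5); Combining (union): only the 4.5×23 cube is present, so the union is just that shape — area = 103.50 mm²; the cube at (1.5, -1.5) (footprint 27×23) is included at this height (area 621.00 mm²); Taking the intersection: the 27×23 cube at (1.5, -1.5) partially overlaps that combined region; clipping to the common part keeps 64.50 mm² — area = 64.50 mm². Overall, the cross-section is a single solid region. Net area = 64.50 mm².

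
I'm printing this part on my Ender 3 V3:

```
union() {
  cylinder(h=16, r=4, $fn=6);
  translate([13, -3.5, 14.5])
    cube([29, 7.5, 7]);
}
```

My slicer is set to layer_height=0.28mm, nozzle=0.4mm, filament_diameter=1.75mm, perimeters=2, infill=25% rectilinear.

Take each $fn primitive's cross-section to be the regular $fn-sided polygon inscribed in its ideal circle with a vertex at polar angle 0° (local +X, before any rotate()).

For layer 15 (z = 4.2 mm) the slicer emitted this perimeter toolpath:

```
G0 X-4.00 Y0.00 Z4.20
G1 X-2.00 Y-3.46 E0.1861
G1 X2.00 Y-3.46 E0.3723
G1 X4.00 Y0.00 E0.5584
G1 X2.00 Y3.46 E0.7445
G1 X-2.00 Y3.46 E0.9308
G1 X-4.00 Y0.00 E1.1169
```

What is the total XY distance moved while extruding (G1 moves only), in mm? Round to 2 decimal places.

Sum the Euclidean lengths of each G1 segment: total = 23.99 mm.

23.99 mm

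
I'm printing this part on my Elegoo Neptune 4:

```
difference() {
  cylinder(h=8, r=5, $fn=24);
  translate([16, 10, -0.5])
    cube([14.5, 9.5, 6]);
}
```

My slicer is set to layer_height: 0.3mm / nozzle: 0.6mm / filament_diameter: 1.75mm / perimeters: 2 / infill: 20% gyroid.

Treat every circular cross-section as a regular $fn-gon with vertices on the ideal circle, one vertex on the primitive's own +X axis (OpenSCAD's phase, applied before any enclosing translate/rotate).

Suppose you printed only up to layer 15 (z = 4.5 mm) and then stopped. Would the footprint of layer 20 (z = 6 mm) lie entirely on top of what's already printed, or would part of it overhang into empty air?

entirely on top

Compare the two slices. At z = 4.5: the cylinder: section is a regular 24-gon, circumradius r=5 (area = (24/2)·5.000²·sin(360°/24) = 77.65 mm²); the cube at (16, 10) (footprint 14.5×9.5) is included at this height (area 137.75 mm²); Taking the first minus the rest: starting from the r=5 cylinder (77.65 mm²), the 14.5×9.5 cube at (16, 10) misses the remaining region (no effect) — area = 77.65 mm². At z = 6: the r=5 cylinder contributes a regular 24-gon of circumradius 5 (area = (24/2)·5.000²·sin(360°/24) = 77.65 mm²); the cube at (16, 10) is absent (z outside [-0.5, 5.5]); Subtracting the remaining from the first: none of the subtracted shapes is present at this height, so the r=5 cylinder is unchanged — area = 77.65 mm². Checking containment: the cross-section at z = 6 is a subset of the cross-section at z = 4.5.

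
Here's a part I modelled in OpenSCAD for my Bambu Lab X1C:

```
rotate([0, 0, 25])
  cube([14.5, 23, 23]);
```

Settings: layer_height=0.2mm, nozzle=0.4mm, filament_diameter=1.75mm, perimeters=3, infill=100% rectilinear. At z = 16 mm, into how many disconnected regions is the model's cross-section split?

At z = 16 mm: the 14.5×23 cube contributes its full rectangle; (rotated 25° about Z; rotation is an isometry so areas/perimeters/island counts are preserved). The result has 1 disconnected region.

1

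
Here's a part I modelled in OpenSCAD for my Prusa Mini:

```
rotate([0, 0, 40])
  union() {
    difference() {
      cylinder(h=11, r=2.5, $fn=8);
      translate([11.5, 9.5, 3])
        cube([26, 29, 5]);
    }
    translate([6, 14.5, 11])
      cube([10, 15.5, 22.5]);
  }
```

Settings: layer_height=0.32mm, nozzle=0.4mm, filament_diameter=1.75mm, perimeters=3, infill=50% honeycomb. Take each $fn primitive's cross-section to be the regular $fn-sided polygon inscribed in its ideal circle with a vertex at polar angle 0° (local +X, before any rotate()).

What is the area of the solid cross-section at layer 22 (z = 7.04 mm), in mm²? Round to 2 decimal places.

17.68 mm²

At z = 7.04 mm: the r=2.5 cylinder contributes a regular 8-gon of circumradius 2.5 (area = (8/2)·2.500²·sin(360°/8) = 17.68 mm²); the 26×29 cube at (11.5, 9.5) contributes its full rectangle (area 754.00 mm²); Subtracting the remaining from the first: starting from the r=2.5 cylinder (17.68 mm²), the 26×29 cube at (11.5, 9.5) misses the remaining region (no effect) — area = 17.68 mm²; the cube at (6, 14.5) does not reach this height (z outside [11, 33.5]); Taking the union: only that combined region is present, so the union is just that shape — area = 17.68 mm²; (whole slice rotated 40° about Z — lengths, areas and connectivity unchanged). Overall, the cross-section is a single solid region. Net area = 17.68 mm².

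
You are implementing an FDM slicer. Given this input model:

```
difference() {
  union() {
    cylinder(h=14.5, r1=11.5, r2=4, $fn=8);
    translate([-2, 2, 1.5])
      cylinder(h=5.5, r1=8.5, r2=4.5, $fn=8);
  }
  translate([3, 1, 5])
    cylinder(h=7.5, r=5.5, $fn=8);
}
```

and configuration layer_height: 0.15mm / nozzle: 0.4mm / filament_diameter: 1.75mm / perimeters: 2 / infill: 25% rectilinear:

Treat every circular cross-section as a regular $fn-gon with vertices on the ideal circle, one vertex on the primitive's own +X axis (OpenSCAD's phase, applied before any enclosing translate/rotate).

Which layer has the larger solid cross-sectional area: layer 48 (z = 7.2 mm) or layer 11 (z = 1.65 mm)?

Layer 48 (z = 7.2): the cone: at t=0.497 of its height the radius interpolates to r₁+(r₂−r₁)t = 7.776, giving a regular 8-gon of that circumradius (area = (8/2)·7.776²·sin(360°/8) = 171.02 mm²); the cone at (-2, 2) is not intersected at this z (z outside [1.5, 7]); Combining (union): only the cone is present, so the union is just that shape — area = 171.02 mm²; the cylinder at (3, 1): section is a regular 8-gon, circumradius r=5.5 (area = (8/2)·5.500²·sin(360°/8) = 85.56 mm²); Subtracting the remaining from the first: starting from that combined region (171.02 mm²), the r=5.5 cylinder at (3, 1) partially overlaps it — only the 79.17 mm² overlap (of its 85.56 mm²) is removed, clipping the outline — area = 91.85 mm². So its area = 91.85 mm². Layer 11 (z = 1.65): the cone contributes a regular 8-gon of circumradius 10.647 (interpolated between r1=11.5 and r2=4 at t=0.114) (area = (8/2)·10.647²·sin(360°/8) = 320.60 mm²); the cone at (-2, 2) contributes a regular 8-gon of circumradius 8.391 (interpolated between r1=8.5 and r2=4.5 at t=0.027) (area = (8/2)·8.391²·sin(360°/8) = 199.14 mm²); Merging all regions: the regions partially overlap — summed areas 519.74 mm² minus the doubly-counted overlap 192.18 mm² gives 327.56 mm² — area = 327.56 mm²; the cylinder at (3, 1) is absent (z outside [5, 12.5]); After the difference (first − rest): none of the subtracted shapes is present at this height, so that combined region is unchanged — area = 327.56 mm². So its area = 327.56 mm². Layer 11 is larger (327.56 vs 91.85 mm²).

layer 11 (z = 1.65 mm)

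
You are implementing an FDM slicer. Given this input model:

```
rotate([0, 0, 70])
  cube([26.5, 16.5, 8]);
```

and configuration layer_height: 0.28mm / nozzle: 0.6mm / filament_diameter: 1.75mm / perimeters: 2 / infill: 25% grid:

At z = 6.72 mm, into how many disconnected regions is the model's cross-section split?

1

At z = 6.72 mm: the 26.5×16.5 cube contributes its full rectangle; (whole slice rotated 70° about Z — lengths, areas and connectivity unchanged). The result has 1 disconnected region.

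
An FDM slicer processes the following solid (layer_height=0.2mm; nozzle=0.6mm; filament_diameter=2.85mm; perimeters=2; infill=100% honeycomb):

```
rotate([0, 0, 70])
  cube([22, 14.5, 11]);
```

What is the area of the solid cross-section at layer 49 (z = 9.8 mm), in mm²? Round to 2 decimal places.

319.00 mm²

At z = 9.8 mm: the cube (footprint 22×14.5) is included at this height (area 319.00 mm²); (rotated 70° about Z; rotation is an isometry so areas/perimeters/island counts are preserved). Overall, the cross-section is a single solid region. Net area = 319.00 mm².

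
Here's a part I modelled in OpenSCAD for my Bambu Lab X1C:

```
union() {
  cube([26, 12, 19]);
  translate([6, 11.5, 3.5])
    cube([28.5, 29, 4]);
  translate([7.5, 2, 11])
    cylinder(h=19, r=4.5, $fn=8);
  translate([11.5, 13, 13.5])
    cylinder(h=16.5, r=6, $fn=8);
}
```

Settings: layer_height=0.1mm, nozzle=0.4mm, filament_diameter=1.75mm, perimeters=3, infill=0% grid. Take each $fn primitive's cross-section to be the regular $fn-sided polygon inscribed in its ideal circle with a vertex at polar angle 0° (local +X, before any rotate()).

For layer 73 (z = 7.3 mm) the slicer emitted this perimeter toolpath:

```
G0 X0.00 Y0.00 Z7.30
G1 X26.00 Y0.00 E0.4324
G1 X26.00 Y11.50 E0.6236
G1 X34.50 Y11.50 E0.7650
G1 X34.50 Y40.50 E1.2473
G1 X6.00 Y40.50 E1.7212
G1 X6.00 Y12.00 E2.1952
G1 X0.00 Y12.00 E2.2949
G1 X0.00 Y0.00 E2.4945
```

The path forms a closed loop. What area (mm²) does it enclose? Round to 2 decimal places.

Apply the shoelace formula to the sequence of (X, Y) vertices; enclosed area = 1128.50 mm².

1128.50 mm²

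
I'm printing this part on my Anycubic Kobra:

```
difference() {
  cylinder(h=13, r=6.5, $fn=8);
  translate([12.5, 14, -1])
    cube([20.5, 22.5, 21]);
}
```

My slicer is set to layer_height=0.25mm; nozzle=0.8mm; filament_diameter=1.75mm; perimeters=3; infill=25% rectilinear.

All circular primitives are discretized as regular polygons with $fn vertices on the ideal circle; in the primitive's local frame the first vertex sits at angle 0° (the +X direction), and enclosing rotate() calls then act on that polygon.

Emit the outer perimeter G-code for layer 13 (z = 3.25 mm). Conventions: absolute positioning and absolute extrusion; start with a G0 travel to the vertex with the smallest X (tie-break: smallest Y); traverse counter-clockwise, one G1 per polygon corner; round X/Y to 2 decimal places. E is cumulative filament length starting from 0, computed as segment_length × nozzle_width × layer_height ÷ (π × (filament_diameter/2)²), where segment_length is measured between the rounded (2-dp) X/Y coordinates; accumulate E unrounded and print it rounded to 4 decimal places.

At z = 3.25 mm: the r=6.5 cylinder contributes a regular 8-gon of circumradius 6.5; the cube at (12.5, 14) is present — its section is the full 20.5×22.5 rectangle; Taking the first minus the rest: starting from the r=6.5 cylinder, the 20.5×22.5 cube at (12.5, 14) misses the remaining region (no effect) — 1 connected region. The outline is a single polygon with 8 vertices. Extrusion per mm of travel: 0.8 × 0.25 / (π × 0.875²) = 0.083150. Accumulating E over each segment gives final E = 3.3107.

G0 X-6.50 Y0.00 Z3.25
G1 X-4.60 Y-4.60 E0.4138
G1 X0.00 Y-6.50 E0.8277
G1 X4.60 Y-4.60 E1.2415
G1 X6.50 Y0.00 E1.6553
G1 X4.60 Y4.60 E2.0692
G1 X0.00 Y6.50 E2.4830
G1 X-4.60 Y4.60 E2.8968
G1 X-6.50 Y0.00 E3.3107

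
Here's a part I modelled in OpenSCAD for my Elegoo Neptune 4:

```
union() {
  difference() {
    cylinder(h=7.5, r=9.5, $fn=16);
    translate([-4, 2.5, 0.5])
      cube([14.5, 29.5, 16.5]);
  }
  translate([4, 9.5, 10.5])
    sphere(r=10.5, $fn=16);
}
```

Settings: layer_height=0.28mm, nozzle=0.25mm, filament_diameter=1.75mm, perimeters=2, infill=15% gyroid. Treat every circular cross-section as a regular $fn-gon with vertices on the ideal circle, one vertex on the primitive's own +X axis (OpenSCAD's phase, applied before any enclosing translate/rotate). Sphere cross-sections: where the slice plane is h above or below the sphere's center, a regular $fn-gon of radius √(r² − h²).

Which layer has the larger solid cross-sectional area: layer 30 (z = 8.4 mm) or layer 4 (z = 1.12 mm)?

Layer 30 (z = 8.4): the cylinder is absent (z outside [0, 7.5]); the 14.5×29.5 cube at (-4, 2.5) contributes its full rectangle (area 427.75 mm²); Subtracting the remaining from the first: the first operand is absent here, so nothing remains; the r=10.5 sphere at (4, 9.5) contributes a regular 16-gon of circumradius √(10.5²−2.1²) = 10.288 (area = (16/2)·10.288²·sin(360°/16) = 324.03 mm²); Taking the union: only the r=10.5 sphere at (4, 9.5) is present, so the union is just that shape — area = 324.03 mm². So its area = 324.03 mm². Layer 4 (z = 1.12): the r=9.5 cylinder gives a regular 16-gon of circumradius 9.5 (constant along its height) (area = (16/2)·9.500²·sin(360°/16) = 276.30 mm²); the cube at (-4, 2.5) is present — its section is the full 14.5×29.5 rectangle (area 427.75 mm²); Taking the first minus the rest: starting from the r=9.5 cylinder (276.30 mm²), the 14.5×29.5 cube at (-4, 2.5) partially overlaps it — only the 72.32 mm² overlap (of its 427.75 mm²) is removed, clipping the outline — area = 203.97 mm²; the sphere at (4, 9.5): section is a regular 16-gon, circumradius = √(r²−h²) = √(10.5²−9.38²) = 4.719 (area = (16/2)·4.719²·sin(360°/16) = 68.17 mm²); Combining (union): the 2 present regions are separate (no shared area or edge), so areas and boundary lengths simply add and each stays a separate island — area = 272.14 mm². So its area = 272.14 mm². Layer 30 is larger (324.03 vs 272.14 mm²).

layer 30 (z = 8.4 mm)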